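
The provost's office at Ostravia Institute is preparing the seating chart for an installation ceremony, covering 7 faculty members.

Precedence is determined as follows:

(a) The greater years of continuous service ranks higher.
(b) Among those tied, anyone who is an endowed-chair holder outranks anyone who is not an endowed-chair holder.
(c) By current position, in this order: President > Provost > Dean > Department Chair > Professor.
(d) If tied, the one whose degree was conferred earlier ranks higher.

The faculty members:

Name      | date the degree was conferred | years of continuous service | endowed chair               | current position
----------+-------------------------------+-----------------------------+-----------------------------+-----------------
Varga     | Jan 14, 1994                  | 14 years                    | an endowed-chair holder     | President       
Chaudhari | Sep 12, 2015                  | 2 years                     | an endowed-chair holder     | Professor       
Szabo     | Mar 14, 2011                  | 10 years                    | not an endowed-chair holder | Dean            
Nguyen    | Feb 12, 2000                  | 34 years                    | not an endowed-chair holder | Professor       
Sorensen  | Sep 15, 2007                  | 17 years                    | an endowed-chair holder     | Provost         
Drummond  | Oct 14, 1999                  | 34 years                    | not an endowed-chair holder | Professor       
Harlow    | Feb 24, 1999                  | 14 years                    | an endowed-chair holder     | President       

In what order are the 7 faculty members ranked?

Drummond, Nguyen, Sorensen, Varga, Harlow, Szabo, Chaudhari

By years of continuous service (higher first): Drummond and Nguyen (both 34 years); then Sorensen (17 years); then Varga and Harlow (both 14 years); then Szabo (10 years); then Chaudhari (2 years).
Drummond and Nguyen are each not an endowed-chair holder, so the next rule applies.
Drummond and Nguyen are each Professor, so the next rule applies.
Among Drummond and Nguyen, by date the degree was conferred (earlier first): Drummond (Oct 14, 1999) before Nguyen (Feb 12, 2000).
Varga and Harlow are each an endowed-chair holder, so the next rule applies.
Varga and Harlow are each President, so the next rule applies.
Among Varga and Harlow, by date the degree was conferred (earlier first): Varga (Jan 14, 1994) before Harlow (Feb 24, 1999).
Full order: Drummond, Nguyen, Sorensen, Varga, Harlow, Szabo, Chaudhari.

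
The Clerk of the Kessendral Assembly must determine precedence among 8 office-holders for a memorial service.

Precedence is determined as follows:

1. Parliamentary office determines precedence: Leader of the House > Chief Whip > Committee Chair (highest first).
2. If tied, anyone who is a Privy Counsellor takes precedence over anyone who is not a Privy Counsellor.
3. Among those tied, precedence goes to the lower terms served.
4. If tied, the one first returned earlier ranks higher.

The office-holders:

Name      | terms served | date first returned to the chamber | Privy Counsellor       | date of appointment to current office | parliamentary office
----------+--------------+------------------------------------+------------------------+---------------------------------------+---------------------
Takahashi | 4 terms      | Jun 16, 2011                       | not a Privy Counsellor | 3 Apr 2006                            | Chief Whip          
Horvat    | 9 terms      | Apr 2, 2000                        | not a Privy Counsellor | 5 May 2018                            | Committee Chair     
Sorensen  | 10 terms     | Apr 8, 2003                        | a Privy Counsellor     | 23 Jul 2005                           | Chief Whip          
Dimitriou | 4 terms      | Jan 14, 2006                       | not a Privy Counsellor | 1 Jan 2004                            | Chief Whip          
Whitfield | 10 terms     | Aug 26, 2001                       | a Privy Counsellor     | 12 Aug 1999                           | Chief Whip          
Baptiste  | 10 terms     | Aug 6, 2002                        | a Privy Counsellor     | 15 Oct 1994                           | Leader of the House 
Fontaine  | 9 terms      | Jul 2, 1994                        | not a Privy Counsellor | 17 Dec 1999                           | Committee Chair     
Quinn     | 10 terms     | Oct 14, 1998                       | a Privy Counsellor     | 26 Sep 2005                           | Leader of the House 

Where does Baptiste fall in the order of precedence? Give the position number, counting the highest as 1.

By parliamentary office: Quinn and Baptiste (Leader of the House); then Whitfield, Sorensen, Dimitriou and Takahashi (Chief Whip); then Fontaine and Horvat (Committee Chair).
Quinn and Baptiste are each a Privy Counsellor, so the next rule applies.
Quinn and Baptiste both have terms served 10 terms, so the next rule applies.
Among Quinn and Baptiste, by date first returned to the chamber (earlier first): Quinn (Oct 14, 1998) before Baptiste (Aug 6, 2002).
Among Whitfield, Sorensen, Dimitriou and Takahashi, a Privy Counsellor before not a Privy Counsellor: Whitfield and Sorensen (a Privy Counsellor) before Dimitriou and Takahashi (not a Privy Counsellor).
Whitfield and Sorensen both have terms served 10 terms, so the next rule applies.
Among Whitfield and Sorensen, by date first returned to the chamber (earlier first): Whitfield (Aug 26, 2001) before Sorensen (Apr 8, 2003).
Dimitriou and Takahashi both have terms served 4 terms, so the next rule applies.
Among Dimitriou and Takahashi, by date first returned to the chamber (earlier first): Dimitriou (Jan 14, 2006) before Takahashi (Jun 16, 2011).
Fontaine and Horvat are each not a Privy Counsellor, so the next rule applies.
Fontaine and Horvat both have terms served 9 terms, so the next rule applies.
Among Fontaine and Horvat, by date first returned to the chamber (earlier first): Fontaine (Jul 2, 1994) before Horvat (Apr 2, 2000).
Order: Quinn, Baptiste, Whitfield, Sorensen, Dimitriou, Takahashi, Fontaine, Horvat. So position 2.

2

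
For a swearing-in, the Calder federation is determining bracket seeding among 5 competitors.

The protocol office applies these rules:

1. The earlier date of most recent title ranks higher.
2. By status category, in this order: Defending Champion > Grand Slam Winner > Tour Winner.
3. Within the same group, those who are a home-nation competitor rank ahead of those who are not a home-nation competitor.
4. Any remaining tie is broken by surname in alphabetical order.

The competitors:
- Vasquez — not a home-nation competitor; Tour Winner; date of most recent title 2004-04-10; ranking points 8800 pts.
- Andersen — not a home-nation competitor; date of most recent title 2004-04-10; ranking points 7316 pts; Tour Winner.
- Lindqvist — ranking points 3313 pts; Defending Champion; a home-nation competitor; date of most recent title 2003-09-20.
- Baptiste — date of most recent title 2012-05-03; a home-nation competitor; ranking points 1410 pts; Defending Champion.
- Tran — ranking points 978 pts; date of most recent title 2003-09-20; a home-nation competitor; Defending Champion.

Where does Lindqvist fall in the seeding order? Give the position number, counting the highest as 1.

By date of most recent title (earlier first): Lindqvist and Tran (both 2003-09-20); then Andersen and Vasquez (both 2004-04-10); then Baptiste (2012-05-03).
Lindqvist and Tran are each Defending Champion, so the next rule applies.
Lindqvist and Tran are each a home-nation competitor, so the next rule applies.
Among Lindqvist and Tran, alphabetically by surname: Lindqvist before Tran.
Andersen and Vasquez are each Tour Winner, so the next rule applies.
Andersen and Vasquez are each not a home-nation competitor, so the next rule applies.
Among Andersen and Vasquez, alphabetically by surname: Andersen before Vasquez.
Order: Lindqvist, Tran, Andersen, Vasquez, Baptiste. So position 1.

1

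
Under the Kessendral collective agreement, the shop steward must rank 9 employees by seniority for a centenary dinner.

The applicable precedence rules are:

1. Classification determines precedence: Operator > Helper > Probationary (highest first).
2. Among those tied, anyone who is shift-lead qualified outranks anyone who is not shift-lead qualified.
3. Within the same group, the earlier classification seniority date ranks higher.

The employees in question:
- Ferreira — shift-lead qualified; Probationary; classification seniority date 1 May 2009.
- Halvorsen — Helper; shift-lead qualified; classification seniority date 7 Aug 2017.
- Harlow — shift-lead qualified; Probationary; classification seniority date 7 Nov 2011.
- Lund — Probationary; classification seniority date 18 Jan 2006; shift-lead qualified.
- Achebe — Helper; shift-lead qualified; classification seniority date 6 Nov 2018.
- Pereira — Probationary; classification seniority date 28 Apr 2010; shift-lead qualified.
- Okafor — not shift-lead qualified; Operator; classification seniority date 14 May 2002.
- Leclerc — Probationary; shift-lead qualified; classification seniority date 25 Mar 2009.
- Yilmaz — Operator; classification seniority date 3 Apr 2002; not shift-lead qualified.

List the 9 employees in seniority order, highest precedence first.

By classification: Yilmaz and Okafor (Operator); then Halvorsen and Achebe (Helper); then Lund, Leclerc, Ferreira, Pereira and Harlow (Probationary).
Yilmaz and Okafor are each not shift-lead qualified, so the next rule applies.
Among Yilmaz and Okafor, by classification seniority date (earlier first): Yilmaz (3 Apr 2002) before Okafor (14 May 2002).
Halvorsen and Achebe are each shift-lead qualified, so the next rule applies.
Among Halvorsen and Achebe, by classification seniority date (earlier first): Halvorsen (7 Aug 2017) before Achebe (6 Nov 2018).
Lund, Leclerc, Ferreira, Pereira and Harlow are each shift-lead qualified, so the next rule applies.
Among Lund, Leclerc, Ferreira, Pereira and Harlow, by classification seniority date (earlier first): Lund (18 Jan 2006) before Leclerc (25 Mar 2009) before Ferreira (1 May 2009) before Pereira (28 Apr 2010) before Harlow (7 Nov 2011).
Full order: Yilmaz, Okafor, Halvorsen, Achebe, Lund, Leclerc, Ferreira, Pereira, Harlow.

Yilmaz, Okafor, Halvorsen, Achebe, Lund, Leclerc, Ferreira, Pereira, Harlow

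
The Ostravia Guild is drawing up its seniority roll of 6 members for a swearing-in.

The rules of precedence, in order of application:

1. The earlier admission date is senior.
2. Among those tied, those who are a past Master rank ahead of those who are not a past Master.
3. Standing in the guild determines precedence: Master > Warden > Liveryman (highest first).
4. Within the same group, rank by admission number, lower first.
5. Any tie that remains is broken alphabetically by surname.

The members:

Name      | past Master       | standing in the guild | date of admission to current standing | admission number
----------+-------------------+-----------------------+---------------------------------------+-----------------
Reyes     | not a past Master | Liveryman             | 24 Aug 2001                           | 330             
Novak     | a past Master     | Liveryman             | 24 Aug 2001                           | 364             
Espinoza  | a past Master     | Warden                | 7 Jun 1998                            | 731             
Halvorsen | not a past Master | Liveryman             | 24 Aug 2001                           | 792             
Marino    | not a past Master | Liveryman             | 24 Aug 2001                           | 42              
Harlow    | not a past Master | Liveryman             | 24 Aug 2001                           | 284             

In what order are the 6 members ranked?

By date of admission to current standing (earlier first): Espinoza (7 Jun 1998); then Novak, Marino, Harlow, Reyes and Halvorsen (each 24 Aug 2001).
Among Novak, Marino, Harlow, Reyes and Halvorsen, a past Master before not a past Master: Novak (a past Master) before Marino, Harlow, Reyes and Halvorsen (not a past Master).
Marino, Harlow, Reyes and Halvorsen are each Liveryman, so the next rule applies.
Among Marino, Harlow, Reyes and Halvorsen, by admission number (lower first): Marino (42) before Harlow (284) before Reyes (330) before Halvorsen (792).
Full order: Espinoza, Novak, Marino, Harlow, Reyes, Halvorsen.

Espinoza, Novak, Marino, Harlow, Reyes, Halvorsen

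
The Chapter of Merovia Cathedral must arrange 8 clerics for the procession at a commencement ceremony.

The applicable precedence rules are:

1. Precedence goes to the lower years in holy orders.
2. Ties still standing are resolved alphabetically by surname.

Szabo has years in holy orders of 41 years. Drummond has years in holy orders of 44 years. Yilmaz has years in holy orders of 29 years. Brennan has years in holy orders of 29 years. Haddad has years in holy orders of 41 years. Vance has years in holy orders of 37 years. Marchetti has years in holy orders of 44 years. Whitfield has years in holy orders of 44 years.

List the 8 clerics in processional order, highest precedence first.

Brennan, Yilmaz, Vance, Haddad, Szabo, Drummond, Marchetti, Whitfield

By years in holy orders (lower first): Brennan and Yilmaz (both 29 years); then Vance (37 years); then Haddad and Szabo (both 41 years); then Drummond, Marchetti and Whitfield (each 44 years).
Among Brennan and Yilmaz, alphabetically by surname: Brennan before Yilmaz.
Among Haddad and Szabo, alphabetically by surname: Haddad before Szabo.
Among Drummond, Marchetti and Whitfield, alphabetically by surname: Drummond before Marchetti before Whitfield.
Full order: Brennan, Yilmaz, Vance, Haddad, Szabo, Drummond, Marchetti, Whitfield.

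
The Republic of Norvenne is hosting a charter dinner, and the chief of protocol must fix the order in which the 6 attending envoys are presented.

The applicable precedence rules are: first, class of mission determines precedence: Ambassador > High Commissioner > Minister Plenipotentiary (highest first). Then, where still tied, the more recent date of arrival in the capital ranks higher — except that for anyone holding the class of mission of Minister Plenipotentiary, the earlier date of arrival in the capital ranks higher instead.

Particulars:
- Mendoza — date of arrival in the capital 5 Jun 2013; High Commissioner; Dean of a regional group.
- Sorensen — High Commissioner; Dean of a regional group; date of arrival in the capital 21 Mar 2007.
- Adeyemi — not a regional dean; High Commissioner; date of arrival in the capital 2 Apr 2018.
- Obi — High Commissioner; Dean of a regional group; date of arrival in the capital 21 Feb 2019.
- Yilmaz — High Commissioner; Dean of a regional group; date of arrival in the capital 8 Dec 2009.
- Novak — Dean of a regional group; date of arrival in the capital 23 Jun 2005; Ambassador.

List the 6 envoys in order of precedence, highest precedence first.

By class of mission: Novak (Ambassador); then Obi, Adeyemi, Mendoza, Yilmaz and Sorensen (High Commissioner).
Among Obi, Adeyemi, Mendoza, Yilmaz and Sorensen, by date of arrival in the capital (later first): Obi (21 Feb 2019) before Adeyemi (2 Apr 2018) before Mendoza (5 Jun 2013) before Yilmaz (8 Dec 2009) before Sorensen (21 Mar 2007).
Full order: Novak, Obi, Adeyemi, Mendoza, Yilmaz, Sorensen.

Novak, Obi, Adeyemi, Mendoza, Yilmaz, Sorensen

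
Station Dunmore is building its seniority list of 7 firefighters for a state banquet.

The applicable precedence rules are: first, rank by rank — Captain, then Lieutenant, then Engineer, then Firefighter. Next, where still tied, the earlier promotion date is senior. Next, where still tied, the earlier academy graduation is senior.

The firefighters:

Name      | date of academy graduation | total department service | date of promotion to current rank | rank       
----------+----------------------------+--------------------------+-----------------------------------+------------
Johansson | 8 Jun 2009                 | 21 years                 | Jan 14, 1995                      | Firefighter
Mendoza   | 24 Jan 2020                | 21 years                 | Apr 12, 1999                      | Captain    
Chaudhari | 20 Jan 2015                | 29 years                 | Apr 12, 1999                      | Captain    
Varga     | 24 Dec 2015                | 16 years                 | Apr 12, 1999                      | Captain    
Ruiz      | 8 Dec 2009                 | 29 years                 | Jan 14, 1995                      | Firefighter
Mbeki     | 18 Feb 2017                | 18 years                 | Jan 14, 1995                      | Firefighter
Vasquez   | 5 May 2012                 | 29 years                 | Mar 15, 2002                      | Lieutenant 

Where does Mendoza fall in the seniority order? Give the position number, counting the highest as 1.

By rank: Chaudhari, Varga and Mendoza (Captain); then Vasquez (Lieutenant); then Johansson, Ruiz and Mbeki (Firefighter).
Chaudhari, Varga and Mendoza all have date of promotion to current rank Apr 12, 1999, so the next rule applies.
Among Chaudhari, Varga and Mendoza, by date of academy graduation (earlier first): Chaudhari (20 Jan 2015) before Varga (24 Dec 2015) before Mendoza (24 Jan 2020).
Johansson, Ruiz and Mbeki all have date of promotion to current rank Jan 14, 1995, so the next rule applies.
Among Johansson, Ruiz and Mbeki, by date of academy graduation (earlier first): Johansson (8 Jun 2009) before Ruiz (8 Dec 2009) before Mbeki (18 Feb 2017).
Order: Chaudhari, Varga, Mendoza, Vasquez, Johansson, Ruiz, Mbeki. So position 3.

3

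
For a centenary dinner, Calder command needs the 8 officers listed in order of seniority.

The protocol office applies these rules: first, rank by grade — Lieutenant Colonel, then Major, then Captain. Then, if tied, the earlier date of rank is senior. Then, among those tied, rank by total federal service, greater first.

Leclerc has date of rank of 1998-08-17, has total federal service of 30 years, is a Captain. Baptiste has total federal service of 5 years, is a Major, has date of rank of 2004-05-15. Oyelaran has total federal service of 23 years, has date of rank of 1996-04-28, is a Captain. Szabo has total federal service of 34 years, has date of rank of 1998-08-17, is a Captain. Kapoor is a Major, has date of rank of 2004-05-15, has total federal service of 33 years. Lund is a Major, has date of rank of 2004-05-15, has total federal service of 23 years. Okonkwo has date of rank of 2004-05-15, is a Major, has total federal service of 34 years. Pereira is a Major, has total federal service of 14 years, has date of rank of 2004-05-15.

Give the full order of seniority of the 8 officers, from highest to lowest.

Okonkwo, Kapoor, Lund, Pereira, Baptiste, Oyelaran, Szabo, Leclerc

By grade: Okonkwo, Kapoor, Lund, Pereira and Baptiste (Major); then Oyelaran, Szabo and Leclerc (Captain).
Okonkwo, Kapoor, Lund, Pereira and Baptiste all have date of rank 2004-05-15, so the next rule applies.
Among Okonkwo, Kapoor, Lund, Pereira and Baptiste, by total federal service (higher first): Okonkwo (34 years) before Kapoor (33 years) before Lund (23 years) before Pereira (14 years) before Baptiste (5 years).
Among Oyelaran, Szabo and Leclerc, by date of rank (earlier first): Oyelaran (1996-04-28) before Szabo and Leclerc (1998-08-17).
Among Szabo and Leclerc, by total federal service (higher first): Szabo (34 years) before Leclerc (30 years).
Full order: Okonkwo, Kapoor, Lund, Pereira, Baptiste, Oyelaran, Szabo, Leclerc.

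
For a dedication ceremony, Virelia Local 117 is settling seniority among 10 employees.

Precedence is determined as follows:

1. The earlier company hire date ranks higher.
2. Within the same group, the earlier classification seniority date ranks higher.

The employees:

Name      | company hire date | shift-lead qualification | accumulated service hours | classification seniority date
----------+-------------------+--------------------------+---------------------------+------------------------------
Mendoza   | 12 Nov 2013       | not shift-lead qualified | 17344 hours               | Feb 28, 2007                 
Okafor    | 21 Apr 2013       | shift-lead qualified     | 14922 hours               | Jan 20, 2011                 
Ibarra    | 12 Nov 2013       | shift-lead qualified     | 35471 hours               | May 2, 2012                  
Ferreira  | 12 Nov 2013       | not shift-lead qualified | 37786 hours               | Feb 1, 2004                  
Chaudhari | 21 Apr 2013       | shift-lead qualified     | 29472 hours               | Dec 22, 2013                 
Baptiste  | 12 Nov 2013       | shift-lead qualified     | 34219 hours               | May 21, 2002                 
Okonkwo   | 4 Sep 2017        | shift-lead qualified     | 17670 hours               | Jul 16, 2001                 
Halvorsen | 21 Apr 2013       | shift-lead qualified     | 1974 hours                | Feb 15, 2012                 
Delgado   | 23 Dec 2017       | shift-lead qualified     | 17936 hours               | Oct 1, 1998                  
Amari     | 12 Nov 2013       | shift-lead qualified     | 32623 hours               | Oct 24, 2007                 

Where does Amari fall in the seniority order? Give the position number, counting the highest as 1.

7

By company hire date (earlier first): Okafor, Halvorsen and Chaudhari (each 21 Apr 2013); then Baptiste, Ferreira, Mendoza, Amari and Ibarra (each 12 Nov 2013); then Okonkwo (4 Sep 2017); then Delgado (23 Dec 2017).
Among Okafor, Halvorsen and Chaudhari, by classification seniority date (earlier first): Okafor (Jan 20, 2011) before Halvorsen (Feb 15, 2012) before Chaudhari (Dec 22, 2013).
Among Baptiste, Ferreira, Mendoza, Amari and Ibarra, by classification seniority date (earlier first): Baptiste (May 21, 2002) before Ferreira (Feb 1, 2004) before Mendoza (Feb 28, 2007) before Amari (Oct 24, 2007) before Ibarra (May 2, 2012).
Order: Okafor, Halvorsen, Chaudhari, Baptiste, Ferreira, Mendoza, Amari, Ibarra, Okonkwo, Delgado. So position 7.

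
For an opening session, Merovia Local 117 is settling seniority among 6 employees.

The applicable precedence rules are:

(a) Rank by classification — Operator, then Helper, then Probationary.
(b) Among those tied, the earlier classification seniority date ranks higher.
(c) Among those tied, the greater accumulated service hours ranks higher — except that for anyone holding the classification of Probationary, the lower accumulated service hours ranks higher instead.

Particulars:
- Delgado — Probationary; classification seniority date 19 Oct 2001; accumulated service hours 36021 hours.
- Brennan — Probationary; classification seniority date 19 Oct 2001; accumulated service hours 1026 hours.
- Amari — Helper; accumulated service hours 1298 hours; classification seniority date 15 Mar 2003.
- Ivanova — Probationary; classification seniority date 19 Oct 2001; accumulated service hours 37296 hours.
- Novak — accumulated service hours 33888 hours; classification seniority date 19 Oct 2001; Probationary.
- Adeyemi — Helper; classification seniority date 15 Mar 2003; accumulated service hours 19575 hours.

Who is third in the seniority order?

Brennan

By classification: Adeyemi and Amari (Helper); then Brennan, Novak, Delgado and Ivanova (Probationary).
Adeyemi and Amari both have classification seniority date 15 Mar 2003, so the next rule applies.
Among Adeyemi and Amari, by accumulated service hours (higher first): Adeyemi (19575 hours) before Amari (1298 hours).
Brennan, Novak, Delgado and Ivanova all have classification seniority date 19 Oct 2001, so the next rule applies.
Among Brennan, Novak, Delgado and Ivanova, by accumulated service hours (lower first) (reversed rule for this group): Brennan (1026 hours) before Novak (33888 hours) before Delgado (36021 hours) before Ivanova (37296 hours).
Order: Adeyemi, Amari, Brennan, Novak, Delgado, Ivanova.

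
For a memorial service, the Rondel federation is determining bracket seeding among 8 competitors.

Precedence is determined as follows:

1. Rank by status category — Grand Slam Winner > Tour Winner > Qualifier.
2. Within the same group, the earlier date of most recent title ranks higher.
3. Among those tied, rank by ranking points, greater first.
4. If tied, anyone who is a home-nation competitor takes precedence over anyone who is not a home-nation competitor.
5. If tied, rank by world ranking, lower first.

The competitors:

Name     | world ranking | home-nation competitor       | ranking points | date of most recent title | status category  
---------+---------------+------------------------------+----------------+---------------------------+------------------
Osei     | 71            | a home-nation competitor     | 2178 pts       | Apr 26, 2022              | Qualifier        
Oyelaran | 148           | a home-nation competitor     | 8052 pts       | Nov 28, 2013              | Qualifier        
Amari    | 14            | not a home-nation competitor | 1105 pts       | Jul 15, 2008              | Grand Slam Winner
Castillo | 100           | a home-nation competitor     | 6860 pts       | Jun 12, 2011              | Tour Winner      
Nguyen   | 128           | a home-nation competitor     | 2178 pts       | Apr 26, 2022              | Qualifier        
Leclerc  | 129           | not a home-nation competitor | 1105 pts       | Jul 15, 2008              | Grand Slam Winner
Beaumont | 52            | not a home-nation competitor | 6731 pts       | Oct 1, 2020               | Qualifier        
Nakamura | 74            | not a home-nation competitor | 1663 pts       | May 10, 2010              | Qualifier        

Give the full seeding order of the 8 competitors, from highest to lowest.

Amari, Leclerc, Castillo, Nakamura, Oyelaran, Beaumont, Osei, Nguyen

By status category: Amari and Leclerc (Grand Slam Winner); then Castillo (Tour Winner); then Nakamura, Oyelaran, Beaumont, Osei and Nguyen (Qualifier).
Amari and Leclerc both have date of most recent title Jul 15, 2008, so the next rule applies.
Amari and Leclerc both have ranking points 1105 pts, so the next rule applies.
Amari and Leclerc are each not a home-nation competitor, so the next rule applies.
Among Amari and Leclerc, by world ranking (lower first): Amari (14) before Leclerc (129).
Among Nakamura, Oyelaran, Beaumont, Osei and Nguyen, by date of most recent title (earlier first): Nakamura (May 10, 2010) before Oyelaran (Nov 28, 2013) before Beaumont (Oct 1, 2020) before Osei and Nguyen (Apr 26, 2022).
Osei and Nguyen both have ranking points 2178 pts, so the next rule applies.
Osei and Nguyen are each a home-nation competitor, so the next rule applies.
Among Osei and Nguyen, by world ranking (lower first): Osei (71) before Nguyen (128).
Full order: Amari, Leclerc, Castillo, Nakamura, Oyelaran, Beaumont, Osei, Nguyen.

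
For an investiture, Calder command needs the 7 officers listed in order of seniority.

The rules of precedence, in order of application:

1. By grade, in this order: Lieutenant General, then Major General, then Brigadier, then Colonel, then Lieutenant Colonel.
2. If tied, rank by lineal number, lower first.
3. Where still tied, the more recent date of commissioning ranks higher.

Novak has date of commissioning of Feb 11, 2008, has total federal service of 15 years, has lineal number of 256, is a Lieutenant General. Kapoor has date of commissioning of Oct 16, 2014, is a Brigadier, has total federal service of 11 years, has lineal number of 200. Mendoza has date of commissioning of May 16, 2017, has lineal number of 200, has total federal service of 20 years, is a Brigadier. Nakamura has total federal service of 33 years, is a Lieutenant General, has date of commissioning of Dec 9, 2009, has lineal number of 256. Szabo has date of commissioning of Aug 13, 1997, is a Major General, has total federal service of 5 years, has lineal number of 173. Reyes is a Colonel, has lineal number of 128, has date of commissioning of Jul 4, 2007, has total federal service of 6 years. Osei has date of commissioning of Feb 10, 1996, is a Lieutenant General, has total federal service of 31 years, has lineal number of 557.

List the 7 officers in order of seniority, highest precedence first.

By grade: Nakamura, Novak and Osei (Lieutenant General); then Szabo (Major General); then Mendoza and Kapoor (Brigadier); then Reyes (Colonel).
Among Nakamura, Novak and Osei, by lineal number (lower first): Nakamura and Novak (256) before Osei (557).
Among Nakamura and Novak, by date of commissioning (later first): Nakamura (Dec 9, 2009) before Novak (Feb 11, 2008).
Mendoza and Kapoor both have lineal number 200, so the next rule applies.
Among Mendoza and Kapoor, by date of commissioning (later first): Mendoza (May 16, 2017) before Kapoor (Oct 16, 2014).
Full order: Nakamura, Novak, Osei, Szabo, Mendoza, Kapoor, Reyes.

Nakamura, Novak, Osei, Szabo, Mendoza, Kapoor, Reyes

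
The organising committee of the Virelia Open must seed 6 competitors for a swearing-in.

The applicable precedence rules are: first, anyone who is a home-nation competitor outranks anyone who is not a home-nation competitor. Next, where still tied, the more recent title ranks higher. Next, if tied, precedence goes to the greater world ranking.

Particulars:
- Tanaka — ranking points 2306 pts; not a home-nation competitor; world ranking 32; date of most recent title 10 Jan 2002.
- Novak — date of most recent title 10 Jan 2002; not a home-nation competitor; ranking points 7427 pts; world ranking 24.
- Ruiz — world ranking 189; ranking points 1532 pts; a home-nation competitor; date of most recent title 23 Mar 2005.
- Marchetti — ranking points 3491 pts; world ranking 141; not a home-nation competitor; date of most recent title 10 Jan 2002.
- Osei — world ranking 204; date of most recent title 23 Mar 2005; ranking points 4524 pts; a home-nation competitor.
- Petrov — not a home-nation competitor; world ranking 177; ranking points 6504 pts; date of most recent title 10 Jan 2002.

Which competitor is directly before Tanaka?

By the first rule: Osei and Ruiz (both a home-nation competitor); then Petrov, Marchetti, Tanaka and Novak (each not a home-nation competitor).
Osei and Ruiz both have date of most recent title 23 Mar 2005, so the next rule applies.
Among Osei and Ruiz, by world ranking (higher first): Osei (204) before Ruiz (189).
Petrov, Marchetti, Tanaka and Novak all have date of most recent title 10 Jan 2002, so the next rule applies.
Among Petrov, Marchetti, Tanaka and Novak, by world ranking (higher first): Petrov (177) before Marchetti (141) before Tanaka (32) before Novak (24).
Order: Osei, Ruiz, Petrov, Marchetti, Tanaka, Novak.

Marchetti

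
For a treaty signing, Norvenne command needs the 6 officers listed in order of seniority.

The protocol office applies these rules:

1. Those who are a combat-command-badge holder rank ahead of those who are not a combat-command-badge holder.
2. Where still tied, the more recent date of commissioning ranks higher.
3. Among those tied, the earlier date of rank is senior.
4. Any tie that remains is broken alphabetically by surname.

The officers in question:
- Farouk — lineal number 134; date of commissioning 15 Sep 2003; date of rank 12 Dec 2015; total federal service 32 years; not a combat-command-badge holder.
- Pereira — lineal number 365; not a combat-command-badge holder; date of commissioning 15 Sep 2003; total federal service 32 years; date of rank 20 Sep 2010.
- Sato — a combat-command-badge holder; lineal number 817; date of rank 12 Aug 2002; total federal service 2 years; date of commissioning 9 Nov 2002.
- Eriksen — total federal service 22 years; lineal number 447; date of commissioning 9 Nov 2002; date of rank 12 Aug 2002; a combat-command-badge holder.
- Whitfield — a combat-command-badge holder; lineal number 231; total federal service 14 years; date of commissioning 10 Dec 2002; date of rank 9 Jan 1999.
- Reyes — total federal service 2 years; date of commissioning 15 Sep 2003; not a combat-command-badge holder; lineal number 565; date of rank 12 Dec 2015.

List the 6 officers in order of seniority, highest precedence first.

Whitfield, Eriksen, Sato, Pereira, Farouk, Reyes

By the first rule: Whitfield, Eriksen and Sato (each a combat-command-badge holder); then Pereira, Farouk and Reyes (each not a combat-command-badge holder).
Among Whitfield, Eriksen and Sato, by date of commissioning (later first): Whitfield (10 Dec 2002) before Eriksen and Sato (9 Nov 2002).
Eriksen and Sato both have date of rank 12 Aug 2002, so the next rule applies.
Among Eriksen and Sato, alphabetically by surname: Eriksen before Sato.
Pereira, Farouk and Reyes all have date of commissioning 15 Sep 2003, so the next rule applies.
Among Pereira, Farouk and Reyes, by date of rank (earlier first): Pereira (20 Sep 2010) before Farouk and Reyes (12 Dec 2015).
Among Farouk and Reyes, alphabetically by surname: Farouk before Reyes.
Full order: Whitfield, Eriksen, Sato, Pereira, Farouk, Reyes.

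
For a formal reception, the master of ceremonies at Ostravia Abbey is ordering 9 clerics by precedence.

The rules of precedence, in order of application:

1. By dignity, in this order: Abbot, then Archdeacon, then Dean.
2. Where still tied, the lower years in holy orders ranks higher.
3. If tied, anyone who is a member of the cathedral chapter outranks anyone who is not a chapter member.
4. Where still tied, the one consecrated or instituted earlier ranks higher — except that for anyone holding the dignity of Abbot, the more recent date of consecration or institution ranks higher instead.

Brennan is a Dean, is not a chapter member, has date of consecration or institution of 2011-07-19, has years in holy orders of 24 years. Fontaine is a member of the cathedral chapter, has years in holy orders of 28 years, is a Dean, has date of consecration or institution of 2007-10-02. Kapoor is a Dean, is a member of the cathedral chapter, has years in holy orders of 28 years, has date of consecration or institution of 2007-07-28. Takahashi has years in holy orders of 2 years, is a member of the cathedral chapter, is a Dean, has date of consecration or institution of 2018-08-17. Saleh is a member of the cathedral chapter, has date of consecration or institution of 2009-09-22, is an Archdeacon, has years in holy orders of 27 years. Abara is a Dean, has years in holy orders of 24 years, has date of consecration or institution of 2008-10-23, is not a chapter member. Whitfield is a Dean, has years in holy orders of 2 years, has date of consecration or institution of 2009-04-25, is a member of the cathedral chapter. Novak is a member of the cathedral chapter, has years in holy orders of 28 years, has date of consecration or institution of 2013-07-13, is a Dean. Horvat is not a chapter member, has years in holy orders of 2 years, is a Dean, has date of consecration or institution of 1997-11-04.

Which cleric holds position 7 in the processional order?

By dignity: Saleh (Archdeacon); then Whitfield, Takahashi, Horvat, Abara, Brennan, Kapoor, Fontaine and Novak (Dean).
Among Whitfield, Takahashi, Horvat, Abara, Brennan, Kapoor, Fontaine and Novak, by years in holy orders (lower first): Whitfield, Takahashi and Horvat (2 years) before Abara and Brennan (24 years) before Kapoor, Fontaine and Novak (28 years).
Among Whitfield, Takahashi and Horvat, a member of the cathedral chapter before not a chapter member: Whitfield and Takahashi (a member of the cathedral chapter) before Horvat (not a chapter member).
Among Whitfield and Takahashi, by date of consecration or institution (earlier first): Whitfield (2009-04-25) before Takahashi (2018-08-17).
Abara and Brennan are each not a chapter member, so the next rule applies.
Among Abara and Brennan, by date of consecration or institution (earlier first): Abara (2008-10-23) before Brennan (2011-07-19).
Kapoor, Fontaine and Novak are each a member of the cathedral chapter, so the next rule applies.
Among Kapoor, Fontaine and Novak, by date of consecration or institution (earlier first): Kapoor (2007-07-28) before Fontaine (2007-10-02) before Novak (2013-07-13).
Order: Saleh, Whitfield, Takahashi, Horvat, Abara, Brennan, Kapoor, Fontaine, Novak.

Kapoor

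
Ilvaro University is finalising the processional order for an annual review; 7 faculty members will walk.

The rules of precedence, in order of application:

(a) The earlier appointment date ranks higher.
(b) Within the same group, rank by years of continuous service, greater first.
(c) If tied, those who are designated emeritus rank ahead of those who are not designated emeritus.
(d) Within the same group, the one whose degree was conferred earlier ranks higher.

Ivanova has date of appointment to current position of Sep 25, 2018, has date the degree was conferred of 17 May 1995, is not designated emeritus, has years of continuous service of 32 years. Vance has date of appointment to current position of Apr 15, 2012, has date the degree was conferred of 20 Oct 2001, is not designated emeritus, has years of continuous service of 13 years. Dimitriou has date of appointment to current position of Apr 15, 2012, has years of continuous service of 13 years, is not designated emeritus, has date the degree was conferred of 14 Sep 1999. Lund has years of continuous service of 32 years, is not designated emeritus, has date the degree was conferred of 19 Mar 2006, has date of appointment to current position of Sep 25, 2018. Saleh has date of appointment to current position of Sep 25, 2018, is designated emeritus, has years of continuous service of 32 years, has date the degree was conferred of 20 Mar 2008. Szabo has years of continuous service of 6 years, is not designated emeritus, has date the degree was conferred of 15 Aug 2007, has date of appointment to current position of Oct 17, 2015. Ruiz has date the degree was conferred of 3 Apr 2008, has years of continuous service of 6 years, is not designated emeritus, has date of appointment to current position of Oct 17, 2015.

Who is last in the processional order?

Lund

By date of appointment to current position (earlier first): Dimitriou and Vance (both Apr 15, 2012); then Szabo and Ruiz (both Oct 17, 2015); then Saleh, Ivanova and Lund (each Sep 25, 2018).
Dimitriou and Vance both have years of continuous service 13 years, so the next rule applies.
Dimitriou and Vance are each not designated emeritus, so the next rule applies.
Among Dimitriou and Vance, by date the degree was conferred (earlier first): Dimitriou (14 Sep 1999) before Vance (20 Oct 2001).
Szabo and Ruiz both have years of continuous service 6 years, so the next rule applies.
Szabo and Ruiz are each not designated emeritus, so the next rule applies.
Among Szabo and Ruiz, by date the degree was conferred (earlier first): Szabo (15 Aug 2007) before Ruiz (3 Apr 2008).
Saleh, Ivanova and Lund all have years of continuous service 32 years, so the next rule applies.
Among Saleh, Ivanova and Lund, designated emeritus before not designated emeritus: Saleh (designated emeritus) before Ivanova and Lund (not designated emeritus).
Among Ivanova and Lund, by date the degree was conferred (earlier first): Ivanova (17 May 1995) before Lund (19 Mar 2006).
Order: Dimitriou, Vance, Szabo, Ruiz, Saleh, Ivanova, Lund.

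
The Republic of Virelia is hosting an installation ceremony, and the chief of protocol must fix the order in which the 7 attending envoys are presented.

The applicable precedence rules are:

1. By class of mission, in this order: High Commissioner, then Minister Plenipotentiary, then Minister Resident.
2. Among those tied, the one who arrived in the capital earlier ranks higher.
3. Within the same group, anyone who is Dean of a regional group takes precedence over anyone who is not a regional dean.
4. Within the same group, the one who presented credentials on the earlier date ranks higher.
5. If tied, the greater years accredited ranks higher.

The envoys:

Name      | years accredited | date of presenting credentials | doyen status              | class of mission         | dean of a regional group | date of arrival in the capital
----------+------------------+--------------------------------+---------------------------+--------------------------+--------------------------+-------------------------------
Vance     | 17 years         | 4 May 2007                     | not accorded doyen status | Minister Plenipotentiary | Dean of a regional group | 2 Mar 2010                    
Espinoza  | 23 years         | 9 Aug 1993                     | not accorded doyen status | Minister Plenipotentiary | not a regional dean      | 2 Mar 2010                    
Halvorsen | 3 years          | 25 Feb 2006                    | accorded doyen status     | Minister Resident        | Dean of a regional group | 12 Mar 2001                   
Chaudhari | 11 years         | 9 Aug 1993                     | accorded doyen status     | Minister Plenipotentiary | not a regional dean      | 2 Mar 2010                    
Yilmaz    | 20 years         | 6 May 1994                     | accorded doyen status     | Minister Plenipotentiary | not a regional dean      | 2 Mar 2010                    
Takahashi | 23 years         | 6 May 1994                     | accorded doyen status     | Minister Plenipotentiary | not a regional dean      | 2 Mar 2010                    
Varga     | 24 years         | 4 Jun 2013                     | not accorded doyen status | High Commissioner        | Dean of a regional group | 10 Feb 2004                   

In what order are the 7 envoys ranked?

Varga, Vance, Espinoza, Chaudhari, Takahashi, Yilmaz, Halvorsen

By class of mission: Varga (High Commissioner); then Vance, Espinoza, Chaudhari, Takahashi and Yilmaz (Minister Plenipotentiary); then Halvorsen (Minister Resident).
Vance, Espinoza, Chaudhari, Takahashi and Yilmaz all have date of arrival in the capital 2 Mar 2010, so the next rule applies.
Among Vance, Espinoza, Chaudhari, Takahashi and Yilmaz, Dean of a regional group before not a regional dean: Vance (Dean of a regional group) before Espinoza, Chaudhari, Takahashi and Yilmaz (not a regional dean).
Among Espinoza, Chaudhari, Takahashi and Yilmaz, by date of presenting credentials (earlier first): Espinoza and Chaudhari (9 Aug 1993) before Takahashi and Yilmaz (6 May 1994).
Among Espinoza and Chaudhari, by years accredited (higher first): Espinoza (23 years) before Chaudhari (11 years).
Among Takahashi and Yilmaz, by years accredited (higher first): Takahashi (23 years) before Yilmaz (20 years).
Full order: Varga, Vance, Espinoza, Chaudhari, Takahashi, Yilmaz, Halvorsen.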